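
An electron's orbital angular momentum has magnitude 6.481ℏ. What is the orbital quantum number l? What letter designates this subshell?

|L| = ℏ√(l(l+1)), so l(l+1) = 42.
l² + l − 42 = 0 ⇒ l = 6.

l = 6 (i orbital)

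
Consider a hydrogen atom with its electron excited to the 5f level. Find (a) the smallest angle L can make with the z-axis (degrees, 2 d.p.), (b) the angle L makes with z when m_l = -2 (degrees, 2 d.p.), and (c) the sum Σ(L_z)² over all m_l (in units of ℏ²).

The 5f level has l = 3.
cos θ_min = 3/√12, so θ_min ≈ 30.00°.
For m_l = -2: cos θ = -2/√12, θ ≈ 125.26°.
Σ m_l² = 28, so Σ(L_z)² = 28 ℏ².

θ_min ≈ 30.00°; θ(m_l=-2) ≈ 125.26°; Σ(L_z)² = 28 ℏ²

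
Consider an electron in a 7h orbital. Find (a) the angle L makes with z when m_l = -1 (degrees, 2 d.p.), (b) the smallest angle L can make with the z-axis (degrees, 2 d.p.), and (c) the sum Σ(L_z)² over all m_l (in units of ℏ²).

The 7h subshell has l = 5.
For m_l = -1: cos θ = -1/√30, θ ≈ 100.52°.
cos θ_min = 5/√30, so θ_min ≈ 24.09°.
Σ m_l² = 110, so Σ(L_z)² = 110 ℏ².

θ(m_l=-1) ≈ 100.52°; θ_min ≈ 24.09°; Σ(L_z)² = 110 ℏ²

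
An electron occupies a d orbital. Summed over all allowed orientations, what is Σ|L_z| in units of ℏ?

Σ|L_z| = 6 ℏ

For a d orbital, l = 2.
The allowed m_l values are -2, -1, 0, 1, 2.
Σ|m_l| = 2·2(2+1)/2 = 6.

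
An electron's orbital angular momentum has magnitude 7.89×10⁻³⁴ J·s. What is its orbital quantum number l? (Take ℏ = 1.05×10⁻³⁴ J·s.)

In units of ℏ, |L| ≈ 7.514.
(|L|/ℏ)² = l(l+1) ≈ 56.46 ⇒ l = 7.

l = 7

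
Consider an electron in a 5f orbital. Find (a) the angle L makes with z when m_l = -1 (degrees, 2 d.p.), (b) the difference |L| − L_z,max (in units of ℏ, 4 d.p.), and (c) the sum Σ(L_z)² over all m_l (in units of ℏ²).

θ(m_l=-1) ≈ 106.78°; |L|−L_z,max ≈ 0.4641ℏ; Σ(L_z)² = 28 ℏ²

The 5f subshell has l = 3.
For m_l = -1: cos θ = -1/√12, θ ≈ 106.78°.
|L| − L_z,max = (2√3 − 3)ℏ ≈ 0.4641ℏ.
Σ m_l² = 28, so Σ(L_z)² = 28 ℏ².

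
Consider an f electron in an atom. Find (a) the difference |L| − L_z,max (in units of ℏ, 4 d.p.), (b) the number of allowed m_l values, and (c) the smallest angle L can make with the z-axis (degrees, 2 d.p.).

An f state has l = 3.
|L| − L_z,max = (2√3 − 3)ℏ ≈ 0.4641ℏ.
There are 2l+1 = 7 values of m_l.
cos θ_min = 3/√12, so θ_min ≈ 30.00°.

|L|−L_z,max ≈ 0.4641ℏ; 7 values; θ_min ≈ 30.00°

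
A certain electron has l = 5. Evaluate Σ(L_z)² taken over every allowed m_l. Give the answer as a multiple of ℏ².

m_l ∈ {-5, -4, -3, -2, -1, 0, 1, 2, 3, 4, 5}.
Summing m² from −5 to 5: Σ m_l² = 110.

Σ(L_z)² = 110 ℏ²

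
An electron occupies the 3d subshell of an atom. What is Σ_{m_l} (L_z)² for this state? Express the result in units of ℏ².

Σ(L_z)² = 10 ℏ²

For 3d, l = 2.
m_l ∈ {-2, -1, 0, 1, 2}.
Σ m_l² = l(l+1)(2l+1)/3 = 2·3·5/3 = 10.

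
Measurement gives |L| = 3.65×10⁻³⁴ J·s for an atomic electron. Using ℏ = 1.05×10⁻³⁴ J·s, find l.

l = 3

|L|/ℏ = (3.65×10⁻³⁴)/(1.05×10⁻³⁴) ≈ 3.476.
l(l+1) ≈ 3.476² ≈ 12.08, so l = 3.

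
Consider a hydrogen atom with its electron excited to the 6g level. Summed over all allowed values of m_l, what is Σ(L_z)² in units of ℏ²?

The 6g level has l = 4.
m_l runs from −4 to 4, i.e. {-4, -3, -2, -1, 0, 1, 2, 3, 4}.
Σ m_l² = l(l+1)(2l+1)/3 = 4·5·9/3 = 60.

Σ(L_z)² = 60 ℏ²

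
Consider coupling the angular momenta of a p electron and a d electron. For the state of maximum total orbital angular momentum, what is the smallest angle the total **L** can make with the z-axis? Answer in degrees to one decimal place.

θ_min ≈ 30.0°

L runs from |1 − 2| = 1 to 1 + 2 = 3.
Allowed values: L = 1, 2, 3.
The maximum is L = 3, with |L_tot| = ℏ√(3·4) = 2√3 ℏ.
The minimum angle with z is arccos(3/√12) ≈ 30.0°.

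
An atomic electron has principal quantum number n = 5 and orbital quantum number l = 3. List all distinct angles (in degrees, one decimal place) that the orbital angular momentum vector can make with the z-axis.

θ ∈ {30.0°, 54.7°, 73.2°, 90.0°, 106.8°, 125.3°, 150.0°}

|L|² = l(l+1)ℏ² = 12ℏ², so |L| = 2√3 ℏ.
cos θ = m_l/√12 for each m_l ∈ {-3, -2, -1, 0, 1, 2, 3}.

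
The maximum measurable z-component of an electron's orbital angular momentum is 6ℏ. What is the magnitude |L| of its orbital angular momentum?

The maximum L_z equals lℏ, giving l = 6.
|L| = √(l(l+1)) ℏ = √42 ℏ.

|L| = √42 ℏ ≈ 6.481ℏ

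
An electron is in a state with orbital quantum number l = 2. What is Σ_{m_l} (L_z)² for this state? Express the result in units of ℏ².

Σ(L_z)² = 10 ℏ²

m_l runs from −2 to 2, i.e. {-2, -1, 0, 1, 2}.
Σ m_l² = l(l+1)(2l+1)/3 = 2·3·5/3 = 10.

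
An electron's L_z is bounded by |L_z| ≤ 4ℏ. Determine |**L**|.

|L| = 2√5 ℏ ≈ 4.472ℏ

Since max m_l = l, l = 4.
Then |L| = ℏ√(4·5) = 2√5 ℏ.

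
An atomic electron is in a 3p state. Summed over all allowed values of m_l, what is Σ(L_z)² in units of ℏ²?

Σ(L_z)² = 2 ℏ²

3p means n = 3, l = 1.
m_l ∈ {-1, 0, 1}.
Summing m² from −1 to 1: Σ m_l² = 2.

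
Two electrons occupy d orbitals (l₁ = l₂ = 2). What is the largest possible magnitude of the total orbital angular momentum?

Angular momentum addition gives L = |l₁ − l₂|, …, l₁ + l₂.
L ∈ {0, 1, 2, 3, 4}.
The largest magnitude corresponds to L = 4: |L_tot| = ℏ√(4·5) = 2√5 ℏ.

|L_tot|_max = 2√5 ℏ ≈ 4.472ℏ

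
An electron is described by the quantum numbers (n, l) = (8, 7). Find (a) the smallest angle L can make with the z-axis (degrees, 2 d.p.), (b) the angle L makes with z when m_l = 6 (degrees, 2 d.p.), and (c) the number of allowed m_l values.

cos θ_min = 7/√56, so θ_min ≈ 20.70°.
For m_l = 6: cos θ = 6/√56, θ ≈ 36.70°.
There are 2l+1 = 15 values of m_l.

θ_min ≈ 20.70°; θ(m_l=6) ≈ 36.70°; 15 values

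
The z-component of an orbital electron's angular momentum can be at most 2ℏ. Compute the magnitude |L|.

Since max m_l = l, l = 2.
|L| = √(l(l+1)) ℏ = √6 ℏ.

|L| = √6 ℏ ≈ 2.449ℏ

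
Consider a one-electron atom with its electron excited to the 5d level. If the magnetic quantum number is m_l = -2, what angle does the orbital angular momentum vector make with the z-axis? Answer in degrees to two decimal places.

θ ≈ 144.74°

The 5d level has l = 2.
|L| = ℏ√(l(l+1)) = √6 ℏ.
L_z = m_l ℏ = −2ℏ.
cos θ = L_z/|L| = -2/√6, so θ ≈ 144.74°.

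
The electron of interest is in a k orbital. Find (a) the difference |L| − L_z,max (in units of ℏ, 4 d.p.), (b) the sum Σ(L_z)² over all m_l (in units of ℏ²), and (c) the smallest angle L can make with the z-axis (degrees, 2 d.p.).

K corresponds to l = 7.
|L| − L_z,max = (2√14 − 7)ℏ ≈ 0.4833ℏ.
Σ m_l² = 280, so Σ(L_z)² = 280 ℏ².
cos θ_min = 7/√56, so θ_min ≈ 20.70°.

|L|−L_z,max ≈ 0.4833ℏ; Σ(L_z)² = 280 ℏ²; θ_min ≈ 20.70°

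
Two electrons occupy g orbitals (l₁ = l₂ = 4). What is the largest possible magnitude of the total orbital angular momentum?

|L_tot|_max = 6√2 ℏ ≈ 8.485ℏ

The total orbital quantum number L ranges from |l₁ − l₂| to l₁ + l₂ in integer steps.
So L can be 0, 1, 2, 3, 4, 5, 6, 7, 8.
The largest magnitude corresponds to L = 8: |L_tot| = ℏ√(8·9) = 6√2 ℏ.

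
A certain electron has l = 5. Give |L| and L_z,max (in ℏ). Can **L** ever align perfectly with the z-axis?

No: L_z,max = 5ℏ < |L| = √30 ℏ ≈ 5.477ℏ

|L| = √30 ℏ ≈ 5.4772ℏ, while L_z,max = lℏ = 5ℏ.
Since |L| > L_z,max, the vector can never point exactly along z; the closest it comes is θ_min = arccos(5/√30) ≈ 24.1°.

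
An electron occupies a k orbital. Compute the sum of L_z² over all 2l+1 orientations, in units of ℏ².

Σ(L_z)² = 280 ℏ²

For a k orbital, l = 7.
m_l ∈ {-7, -6, -5, -4, -3, -2, -1, 0, 1, 2, 3, 4, 5, 6, 7}.
Σ m_l² = 2·(1 + 4 + 9 + 16 + 25 + 36 + 49) = 280.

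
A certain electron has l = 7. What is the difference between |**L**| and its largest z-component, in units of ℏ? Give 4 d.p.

|L| = 2√14 ℏ ≈ 7.4833ℏ, while L_z,max = lℏ = 7ℏ.
The difference is (2√14 − 7)ℏ ≈ 0.4833ℏ.

|L| − L_z,max ≈ 0.4833ℏ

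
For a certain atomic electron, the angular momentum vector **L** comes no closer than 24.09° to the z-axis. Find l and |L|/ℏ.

l = 5, |L| = √30 ℏ ≈ 5.477ℏ

At minimum angle, m_l = l, so cos θ = l/√(l(l+1)); cos²θ = l/(l+1) = 0.8334.
Thus l = 0.8334/(1 − 0.8334) ≈ 5.
Then |L| = ℏ√(5·6) = √30 ℏ.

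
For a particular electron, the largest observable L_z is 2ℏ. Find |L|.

L_z,max = lℏ, so l = 2.
|L| = √(l(l+1)) ℏ = √6 ℏ.

|L| = √6 ℏ ≈ 2.449ℏ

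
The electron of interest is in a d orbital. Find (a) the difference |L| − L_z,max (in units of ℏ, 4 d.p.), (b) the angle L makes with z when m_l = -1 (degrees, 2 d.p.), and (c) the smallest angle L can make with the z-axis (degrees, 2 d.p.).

A d state has l = 2.
|L| − L_z,max = (√6 − 2)ℏ ≈ 0.4495ℏ.
For m_l = -1: cos θ = -1/√6, θ ≈ 114.09°.
cos θ_min = 2/√6, so θ_min ≈ 35.26°.

|L|−L_z,max ≈ 0.4495ℏ; θ(m_l=-1) ≈ 114.09°; θ_min ≈ 35.26°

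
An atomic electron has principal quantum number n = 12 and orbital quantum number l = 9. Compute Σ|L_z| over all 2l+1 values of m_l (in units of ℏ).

m_l ∈ {-9, -8, -7, -6, -5, -4, -3, -2, -1, 0, 1, 2, 3, 4, 5, 6, 7, 8, 9}.
Σ|m_l| = 2(1+2+…+9) = 90.

Σ|L_z| = 90 ℏ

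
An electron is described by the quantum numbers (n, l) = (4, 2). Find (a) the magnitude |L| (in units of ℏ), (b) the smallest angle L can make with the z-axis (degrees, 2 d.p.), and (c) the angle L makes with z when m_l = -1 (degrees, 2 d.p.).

|L| = √6 ℏ ≈ 2.449ℏ; θ_min ≈ 35.26°; θ(m_l=-1) ≈ 114.09°

|L| = ℏ√(2·3) = √6 ℏ ≈ 2.449ℏ.
cos θ_min = 2/√6, so θ_min ≈ 35.26°.
For m_l = -1: cos θ = -1/√6, θ ≈ 114.09°.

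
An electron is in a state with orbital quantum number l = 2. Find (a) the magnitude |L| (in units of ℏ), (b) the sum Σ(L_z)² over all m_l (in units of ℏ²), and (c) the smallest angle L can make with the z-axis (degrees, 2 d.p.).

|L| = ℏ√(2·3) = √6 ℏ ≈ 2.449ℏ.
Σ m_l² = 10, so Σ(L_z)² = 10 ℏ².
cos θ_min = 2/√6, so θ_min ≈ 35.26°.

|L| = √6 ℏ ≈ 2.449ℏ; Σ(L_z)² = 10 ℏ²; θ_min ≈ 35.26°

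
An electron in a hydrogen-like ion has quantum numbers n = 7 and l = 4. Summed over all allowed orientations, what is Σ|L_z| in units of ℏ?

m_l runs from −4 to 4, i.e. {-4, -3, -2, -1, 0, 1, 2, 3, 4}.
Σ|m_l| = 2(1+2+…+4) = 20.

Σ|L_z| = 20 ℏ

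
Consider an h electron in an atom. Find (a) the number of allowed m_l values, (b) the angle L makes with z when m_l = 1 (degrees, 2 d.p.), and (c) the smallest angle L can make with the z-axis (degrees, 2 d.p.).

An h state has l = 5.
There are 2l+1 = 11 values of m_l.
For m_l = 1: cos θ = 1/√30, θ ≈ 79.48°.
cos θ_min = 5/√30, so θ_min ≈ 24.09°.

11 values; θ(m_l=1) ≈ 79.48°; θ_min ≈ 24.09°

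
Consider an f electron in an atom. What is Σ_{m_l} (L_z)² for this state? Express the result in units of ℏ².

F corresponds to l = 3.
m_l ∈ {-3, -2, -1, 0, 1, 2, 3}.
Summing m² from −3 to 3: Σ m_l² = 28.

Σ(L_z)² = 28 ℏ²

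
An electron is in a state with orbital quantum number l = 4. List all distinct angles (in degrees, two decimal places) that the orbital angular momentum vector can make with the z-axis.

|L| = ℏ√(l(l+1)) = 2√5 ℏ.
cos θ = m_l/√20 for each m_l ∈ {-4, -3, -2, -1, 0, 1, 2, 3, 4}.

θ ∈ {26.57°, 47.87°, 63.43°, 77.08°, 90.00°, 102.92°, 116.57°, 132.13°, 153.43°}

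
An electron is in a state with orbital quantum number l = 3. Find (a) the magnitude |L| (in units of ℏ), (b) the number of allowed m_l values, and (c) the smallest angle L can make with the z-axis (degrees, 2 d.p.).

|L| = 2√3 ℏ ≈ 3.464ℏ; 7 values; θ_min ≈ 30.00°

|L| = ℏ√(3·4) = 2√3 ℏ ≈ 3.464ℏ.
There are 2l+1 = 7 values of m_l.
cos θ_min = 3/√12, so θ_min ≈ 30.00°.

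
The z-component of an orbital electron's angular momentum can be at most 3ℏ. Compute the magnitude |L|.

|L| = 2√3 ℏ ≈ 3.464ℏ

The maximum L_z equals lℏ, giving l = 3.
|L| = √(l(l+1)) ℏ = 2√3 ℏ.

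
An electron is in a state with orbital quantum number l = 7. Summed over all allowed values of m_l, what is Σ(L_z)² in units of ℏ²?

Σ(L_z)² = 280 ℏ²

m_l runs from −7 to 7, i.e. {-7, -6, -5, -4, -3, -2, -1, 0, 1, 2, 3, 4, 5, 6, 7}.
Σ m_l² = 2·(1 + 4 + 9 + 16 + 25 + 36 + 49) = 280.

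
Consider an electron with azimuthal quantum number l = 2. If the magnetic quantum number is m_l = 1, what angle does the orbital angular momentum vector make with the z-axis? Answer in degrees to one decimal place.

|L| = √(l(l+1)) ℏ = √6 ℏ.
L_z = m_l ℏ = 1ℏ.
cos θ = L_z/|L| = 1/√6, so θ ≈ 65.9°.

θ ≈ 65.9°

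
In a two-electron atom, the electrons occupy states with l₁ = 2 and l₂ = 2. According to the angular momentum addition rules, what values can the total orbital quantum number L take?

L runs from |2 − 2| = 0 to 2 + 2 = 4.
L ∈ {0, 1, 2, 3, 4}.

L = 0, 1, 2, 3, 4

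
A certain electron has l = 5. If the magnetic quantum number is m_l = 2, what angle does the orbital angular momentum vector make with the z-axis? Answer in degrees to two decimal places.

θ ≈ 68.58°

|L| = ℏ√(l(l+1)) = √30 ℏ.
L_z = m_l ℏ = 2ℏ.
cos θ = L_z/|L| = 2/√30, so θ ≈ 68.58°.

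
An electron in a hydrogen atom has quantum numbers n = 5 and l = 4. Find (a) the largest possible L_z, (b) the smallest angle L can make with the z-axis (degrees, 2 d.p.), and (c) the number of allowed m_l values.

L_z,max = lℏ = 4ℏ.
cos θ_min = 4/√20, so θ_min ≈ 26.57°.
There are 2l+1 = 9 values of m_l.

L_z,max = 4ℏ; θ_min ≈ 26.57°; 9 values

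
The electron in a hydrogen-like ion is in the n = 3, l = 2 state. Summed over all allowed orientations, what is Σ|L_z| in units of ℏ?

Σ|L_z| = 6 ℏ

m_l ∈ {-2, -1, 0, 1, 2}.
Σ|m_l| = 2·2(2+1)/2 = 6.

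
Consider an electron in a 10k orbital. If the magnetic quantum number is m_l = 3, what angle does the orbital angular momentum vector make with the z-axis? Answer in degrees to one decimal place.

For 10k, l = 7.
|L|² = l(l+1)ℏ² = 56ℏ², so |L| = 2√14 ℏ.
L_z = m_l ℏ = 3ℏ.
cos θ = L_z/|L| = 3/√56, so θ ≈ 66.4°.

θ ≈ 66.4°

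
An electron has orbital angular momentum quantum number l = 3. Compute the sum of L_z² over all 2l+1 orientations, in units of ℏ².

m_l runs from −3 to 3, i.e. {-3, -2, -1, 0, 1, 2, 3}.
Summing m² from −3 to 3: Σ m_l² = 28.

Σ(L_z)² = 28 ℏ²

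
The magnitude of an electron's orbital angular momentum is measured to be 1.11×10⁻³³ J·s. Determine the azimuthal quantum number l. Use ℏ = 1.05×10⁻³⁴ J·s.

Dividing by ℏ: |L|/ℏ ≈ 10.571.
l(l+1) ≈ 10.571² ≈ 111.76, so l = 10.

l = 10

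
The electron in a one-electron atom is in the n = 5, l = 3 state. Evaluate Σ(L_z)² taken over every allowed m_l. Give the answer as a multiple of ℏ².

Σ(L_z)² = 28 ℏ²

m_l runs from −3 to 3, i.e. {-3, -2, -1, 0, 1, 2, 3}.
Σ m_l² = l(l+1)(2l+1)/3 = 3·4·7/3 = 28.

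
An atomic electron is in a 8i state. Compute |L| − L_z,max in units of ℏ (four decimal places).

For 8i, l = 6.
|L| = √42 ℏ ≈ 6.4807ℏ, while L_z,max = lℏ = 6ℏ.
The difference is (√42 − 6)ℏ ≈ 0.4807ℏ.

|L| − L_z,max ≈ 0.4807ℏ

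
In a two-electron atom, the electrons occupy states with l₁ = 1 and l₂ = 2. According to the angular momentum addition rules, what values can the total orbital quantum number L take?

L = 1, 2, 3

The total orbital quantum number L ranges from |l₁ − l₂| to l₁ + l₂ in integer steps.
L ∈ {1, 2, 3}.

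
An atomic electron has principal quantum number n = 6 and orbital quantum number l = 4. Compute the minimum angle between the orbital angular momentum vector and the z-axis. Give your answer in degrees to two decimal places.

θ_min ≈ 26.57°

|L| = ℏ√(l(l+1)) = 2√5 ℏ.
The smallest angle corresponds to the largest L_z, i.e. m_l = l = 4, giving L_z = 4ℏ.
cos θ_min = 4/√20, so θ_min ≈ 26.57°.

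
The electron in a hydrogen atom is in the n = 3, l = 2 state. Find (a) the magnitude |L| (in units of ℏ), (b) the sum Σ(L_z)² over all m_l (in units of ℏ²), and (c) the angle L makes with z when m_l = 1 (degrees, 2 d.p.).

|L| = ℏ√(2·3) = √6 ℏ ≈ 2.449ℏ.
Σ m_l² = 10, so Σ(L_z)² = 10 ℏ².
For m_l = 1: cos θ = 1/√6, θ ≈ 65.91°.

|L| = √6 ℏ ≈ 2.449ℏ; Σ(L_z)² = 10 ℏ²; θ(m_l=1) ≈ 65.91°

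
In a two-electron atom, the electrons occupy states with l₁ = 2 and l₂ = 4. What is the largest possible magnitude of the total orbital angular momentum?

L runs from |2 − 4| = 2 to 2 + 4 = 6.
So L can be 2, 3, 4, 5, 6.
The largest magnitude corresponds to L = 6: |L_tot| = ℏ√(6·7) = √42 ℏ.

|L_tot|_max = √42 ℏ ≈ 6.481ℏ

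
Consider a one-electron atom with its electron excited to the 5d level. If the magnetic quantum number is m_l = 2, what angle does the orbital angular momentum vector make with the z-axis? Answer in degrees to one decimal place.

The 5d level has l = 2.
|L| = √(l(l+1)) ℏ = √6 ℏ.
L_z = m_l ℏ = 2ℏ.
cos θ = L_z/|L| = 2/√6, so θ ≈ 35.3°.

θ ≈ 35.3°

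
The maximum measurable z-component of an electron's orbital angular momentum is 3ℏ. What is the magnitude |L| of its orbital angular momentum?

|L| = 2√3 ℏ ≈ 3.464ℏ

The maximum L_z equals lℏ, giving l = 3.
Then |L| = ℏ√(3·4) = 2√3 ℏ.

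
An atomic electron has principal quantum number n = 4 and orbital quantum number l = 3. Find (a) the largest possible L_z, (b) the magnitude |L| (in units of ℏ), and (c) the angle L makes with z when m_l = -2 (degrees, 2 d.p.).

L_z,max = 3ℏ; |L| = 2√3 ℏ ≈ 3.464ℏ; θ(m_l=-2) ≈ 125.26°

L_z,max = lℏ = 3ℏ.
|L| = ℏ√(3·4) = 2√3 ℏ ≈ 3.464ℏ.
For m_l = -2: cos θ = -2/√12, θ ≈ 125.26°.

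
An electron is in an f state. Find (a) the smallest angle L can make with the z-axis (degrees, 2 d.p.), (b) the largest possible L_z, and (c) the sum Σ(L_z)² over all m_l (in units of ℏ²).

θ_min ≈ 30.00°; L_z,max = 3ℏ; Σ(L_z)² = 28 ℏ²

An f state has l = 3.
cos θ_min = 3/√12, so θ_min ≈ 30.00°.
L_z,max = lℏ = 3ℏ.
Σ m_l² = 28, so Σ(L_z)² = 28 ℏ².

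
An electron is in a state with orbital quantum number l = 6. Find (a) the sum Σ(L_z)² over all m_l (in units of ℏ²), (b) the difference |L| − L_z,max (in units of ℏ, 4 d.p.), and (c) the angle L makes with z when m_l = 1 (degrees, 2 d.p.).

Σ m_l² = 182, so Σ(L_z)² = 182 ℏ².
|L| − L_z,max = (√42 − 6)ℏ ≈ 0.4807ℏ.
For m_l = 1: cos θ = 1/√42, θ ≈ 81.12°.

Σ(L_z)² = 182 ℏ²; |L|−L_z,max ≈ 0.4807ℏ; θ(m_l=1) ≈ 81.12°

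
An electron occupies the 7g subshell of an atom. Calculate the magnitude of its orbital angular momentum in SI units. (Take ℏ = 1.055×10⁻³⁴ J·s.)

|L| = 4.718×10⁻³⁴ J·s

For 7g, l = 4.
|L| = ℏ√(l(l+1)) = ℏ√(4·5) = 2√5 ℏ
Numerically, |L| = 4.472 × (1.055×10⁻³⁴ J·s) = 4.718×10⁻³⁴ J·s.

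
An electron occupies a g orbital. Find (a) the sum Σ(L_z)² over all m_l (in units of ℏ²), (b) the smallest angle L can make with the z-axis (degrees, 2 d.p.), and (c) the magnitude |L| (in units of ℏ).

Σ(L_z)² = 60 ℏ²; θ_min ≈ 26.57°; |L| = 2√5 ℏ ≈ 4.472ℏ

For a g orbital, l = 4.
Σ m_l² = 60, so Σ(L_z)² = 60 ℏ².
cos θ_min = 4/√20, so θ_min ≈ 26.57°.
|L| = ℏ√(4·5) = 2√5 ℏ ≈ 4.472ℏ.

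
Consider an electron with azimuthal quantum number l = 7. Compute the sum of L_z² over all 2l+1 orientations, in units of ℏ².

The allowed m_l values are -7, -6, -5, -4, -3, -2, -1, 0, 1, 2, 3, 4, 5, 6, 7.
Summing m² from −7 to 7: Σ m_l² = 280.

Σ(L_z)² = 280 ℏ²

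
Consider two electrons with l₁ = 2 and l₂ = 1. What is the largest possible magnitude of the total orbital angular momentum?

The total orbital quantum number L ranges from |l₁ − l₂| to l₁ + l₂ in integer steps.
Allowed values: L = 1, 2, 3.
The largest magnitude corresponds to L = 3: |L_tot| = ℏ√(3·4) = 2√3 ℏ.

|L_tot|_max = 2√3 ℏ ≈ 3.464ℏ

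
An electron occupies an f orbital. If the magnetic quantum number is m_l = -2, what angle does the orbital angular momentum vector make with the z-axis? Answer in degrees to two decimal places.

An f state has l = 3.
|L|² = l(l+1)ℏ² = 12ℏ², so |L| = 2√3 ℏ.
L_z = m_l ℏ = −2ℏ.
cos θ = L_z/|L| = -2/√12, so θ ≈ 125.26°.

θ ≈ 125.26°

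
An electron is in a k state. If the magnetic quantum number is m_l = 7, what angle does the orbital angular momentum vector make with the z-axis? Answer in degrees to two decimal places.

θ ≈ 20.70°

K corresponds to l = 7.
|L| = ℏ√(l(l+1)) = 2√14 ℏ.
L_z = m_l ℏ = 7ℏ.
cos θ = L_z/|L| = 7/√56, so θ ≈ 20.70°.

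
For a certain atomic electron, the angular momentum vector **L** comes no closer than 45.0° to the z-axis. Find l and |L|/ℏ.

l = 1, |L| = √2 ℏ ≈ 1.414ℏ

cos²θ_min = l/(l+1) = 0.5000.
l = cos²θ/sin²θ ≈ 1.
Then |L| = ℏ√(1·2) = √2 ℏ.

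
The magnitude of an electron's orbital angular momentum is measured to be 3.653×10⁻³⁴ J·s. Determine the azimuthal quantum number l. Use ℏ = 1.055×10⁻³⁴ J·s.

l = 3

Dividing by ℏ: |L|/ℏ ≈ 3.463.
Set l(l+1) = 11.99; the integer solution is l = 3.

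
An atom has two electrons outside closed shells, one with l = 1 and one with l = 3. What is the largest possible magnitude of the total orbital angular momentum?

The total orbital quantum number L ranges from |l₁ − l₂| to l₁ + l₂ in integer steps.
So L can be 2, 3, 4.
The largest magnitude corresponds to L = 4: |L_tot| = ℏ√(4·5) = 2√5 ℏ.

|L_tot|_max = 2√5 ℏ ≈ 4.472ℏ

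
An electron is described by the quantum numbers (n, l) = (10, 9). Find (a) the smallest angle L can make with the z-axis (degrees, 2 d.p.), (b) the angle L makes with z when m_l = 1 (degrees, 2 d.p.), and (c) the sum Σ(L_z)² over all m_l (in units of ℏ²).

cos θ_min = 9/√90, so θ_min ≈ 18.43°.
For m_l = 1: cos θ = 1/√90, θ ≈ 83.95°.
Σ m_l² = 570, so Σ(L_z)² = 570 ℏ².

θ_min ≈ 18.43°; θ(m_l=1) ≈ 83.95°; Σ(L_z)² = 570 ℏ²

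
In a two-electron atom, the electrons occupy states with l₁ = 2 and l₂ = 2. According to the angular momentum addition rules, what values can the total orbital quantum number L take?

Angular momentum addition gives L = |l₁ − l₂|, …, l₁ + l₂.
Allowed values: L = 0, 1, 2, 3, 4.

L = 0, 1, 2, 3, 4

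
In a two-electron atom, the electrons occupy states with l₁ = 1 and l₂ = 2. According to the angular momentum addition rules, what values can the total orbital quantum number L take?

L = 1, 2, 3

Angular momentum addition gives L = |l₁ − l₂|, …, l₁ + l₂.
Allowed values: L = 1, 2, 3.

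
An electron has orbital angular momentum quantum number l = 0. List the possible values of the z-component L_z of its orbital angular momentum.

L_z ∈ {0}

L_z = m_l ℏ with m_l ranging from −l to +l in integer steps.
For l = 0: m_l ∈ {0}.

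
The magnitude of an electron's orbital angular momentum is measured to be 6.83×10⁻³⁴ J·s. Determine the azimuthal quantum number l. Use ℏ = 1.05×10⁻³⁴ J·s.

In units of ℏ, |L| ≈ 6.505.
Set l(l+1) = 42.31; the integer solution is l = 6.

l = 6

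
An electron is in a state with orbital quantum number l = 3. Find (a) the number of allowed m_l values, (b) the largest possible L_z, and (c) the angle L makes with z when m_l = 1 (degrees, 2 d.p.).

There are 2l+1 = 7 values of m_l.
L_z,max = lℏ = 3ℏ.
For m_l = 1: cos θ = 1/√12, θ ≈ 73.22°.

7 values; L_z,max = 3ℏ; θ(m_l=1) ≈ 73.22°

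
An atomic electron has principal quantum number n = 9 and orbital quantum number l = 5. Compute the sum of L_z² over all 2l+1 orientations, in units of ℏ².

Σ(L_z)² = 110 ℏ²

m_l runs from −5 to 5, i.e. {-5, -4, -3, -2, -1, 0, 1, 2, 3, 4, 5}.
Σ m_l² = 2·(1 + 4 + 9 + 16 + 25) = 110.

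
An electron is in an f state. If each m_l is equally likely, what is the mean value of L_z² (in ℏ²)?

⟨L_z²⟩ = 4 ℏ²

For an f orbital, l = 3.
m_l ∈ {-3, -2, -1, 0, 1, 2, 3}.
⟨L_z²⟩ = ℏ²·(Σ m_l²)/(2l+1) = ℏ²·28/7 = 4ℏ².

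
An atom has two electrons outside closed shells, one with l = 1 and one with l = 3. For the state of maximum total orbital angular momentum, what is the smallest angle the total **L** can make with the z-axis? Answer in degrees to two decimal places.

By the triangle rule, |l₁ − l₂| ≤ L ≤ l₁ + l₂.
Allowed values: L = 2, 3, 4.
The maximum is L = 4, with |L_tot| = ℏ√(4·5) = 2√5 ℏ.
The minimum angle with z is arccos(4/√20) ≈ 26.57°.

θ_min ≈ 26.57°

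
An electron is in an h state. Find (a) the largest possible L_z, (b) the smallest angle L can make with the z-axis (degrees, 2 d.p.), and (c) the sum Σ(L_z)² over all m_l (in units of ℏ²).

For an h orbital, l = 5.
L_z,max = lℏ = 5ℏ.
cos θ_min = 5/√30, so θ_min ≈ 24.09°.
Σ m_l² = 110, so Σ(L_z)² = 110 ℏ².

L_z,max = 5ℏ; θ_min ≈ 24.09°; Σ(L_z)² = 110 ℏ²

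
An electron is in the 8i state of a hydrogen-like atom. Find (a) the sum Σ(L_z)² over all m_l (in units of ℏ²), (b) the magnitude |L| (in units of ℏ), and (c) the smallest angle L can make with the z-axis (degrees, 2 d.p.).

Σ(L_z)² = 182 ℏ²; |L| = √42 ℏ ≈ 6.481ℏ; θ_min ≈ 22.21°

8i means n = 8, l = 6.
Σ m_l² = 182, so Σ(L_z)² = 182 ℏ².
|L| = ℏ√(6·7) = √42 ℏ ≈ 6.481ℏ.
cos θ_min = 6/√42, so θ_min ≈ 22.21°.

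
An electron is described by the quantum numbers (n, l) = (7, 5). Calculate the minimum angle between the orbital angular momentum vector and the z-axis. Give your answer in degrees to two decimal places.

θ_min ≈ 24.09°

|L| = √(l(l+1)) ℏ = √30 ℏ.
The smallest angle corresponds to the largest L_z, i.e. m_l = l = 5, giving L_z = 5ℏ.
cos θ_min = 5/√30, so θ_min ≈ 24.09°.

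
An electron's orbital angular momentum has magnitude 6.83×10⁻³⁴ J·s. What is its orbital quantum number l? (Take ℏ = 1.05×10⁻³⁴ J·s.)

l = 6

Dividing by ℏ: |L|/ℏ ≈ 6.505.
(|L|/ℏ)² = l(l+1) ≈ 42.31 ⇒ l = 6.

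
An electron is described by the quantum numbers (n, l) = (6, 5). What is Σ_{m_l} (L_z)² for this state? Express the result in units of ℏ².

Σ(L_z)² = 110 ℏ²

m_l runs from −5 to 5, i.e. {-5, -4, -3, -2, -1, 0, 1, 2, 3, 4, 5}.
Summing m² from −5 to 5: Σ m_l² = 110.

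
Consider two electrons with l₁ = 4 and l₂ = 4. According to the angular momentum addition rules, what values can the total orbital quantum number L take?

L = 0, 1, 2, 3, 4, 5, 6, 7, 8

The total orbital quantum number L ranges from |l₁ − l₂| to l₁ + l₂ in integer steps.
So L can be 0, 1, 2, 3, 4, 5, 6, 7, 8.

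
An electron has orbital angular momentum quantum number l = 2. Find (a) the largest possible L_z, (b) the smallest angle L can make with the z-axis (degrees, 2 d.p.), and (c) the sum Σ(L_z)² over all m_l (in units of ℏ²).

L_z,max = 2ℏ; θ_min ≈ 35.26°; Σ(L_z)² = 10 ℏ²

L_z,max = lℏ = 2ℏ.
cos θ_min = 2/√6, so θ_min ≈ 35.26°.
Σ m_l² = 10, so Σ(L_z)² = 10 ℏ².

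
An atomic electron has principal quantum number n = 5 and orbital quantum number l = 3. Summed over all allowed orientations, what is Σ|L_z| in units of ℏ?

Σ|L_z| = 12 ℏ

m_l ∈ {-3, -2, -1, 0, 1, 2, 3}.
Σ|m_l| = 2(1+2+…+3) = 12.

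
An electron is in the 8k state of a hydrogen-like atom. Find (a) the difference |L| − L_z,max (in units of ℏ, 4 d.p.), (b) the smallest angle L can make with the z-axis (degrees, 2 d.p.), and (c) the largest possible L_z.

|L|−L_z,max ≈ 0.4833ℏ; θ_min ≈ 20.70°; L_z,max = 7ℏ

The 8k subshell has l = 7.
|L| − L_z,max = (2√14 − 7)ℏ ≈ 0.4833ℏ.
cos θ_min = 7/√56, so θ_min ≈ 20.70°.
L_z,max = lℏ = 7ℏ.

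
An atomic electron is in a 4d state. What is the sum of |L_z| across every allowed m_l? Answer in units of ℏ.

Σ|L_z| = 6 ℏ

The 4d subshell has l = 2.
m_l ∈ {-2, -1, 0, 1, 2}.
Σ|m_l| = 2(1+2+…+2) = 6.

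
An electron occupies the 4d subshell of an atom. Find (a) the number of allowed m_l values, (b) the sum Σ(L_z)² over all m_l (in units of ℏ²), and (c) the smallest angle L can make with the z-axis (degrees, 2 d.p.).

For 4d, l = 2.
There are 2l+1 = 5 values of m_l.
Σ m_l² = 10, so Σ(L_z)² = 10 ℏ².
cos θ_min = 2/√6, so θ_min ≈ 35.26°.

5 values; Σ(L_z)² = 10 ℏ²; θ_min ≈ 35.26°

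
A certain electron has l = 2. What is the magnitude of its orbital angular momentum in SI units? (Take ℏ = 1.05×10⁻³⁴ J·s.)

|L| = 2.57×10⁻³⁴ J·s

|L| = ℏ√(l(l+1)) = ℏ√(2·3) = √6 ℏ
Numerically, |L| = 2.449 × (1.05×10⁻³⁴ J·s) = 2.57×10⁻³⁴ J·s.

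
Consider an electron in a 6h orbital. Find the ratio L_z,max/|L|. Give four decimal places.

L_z,max/|L| = 0.9129

For 6h, l = 5.
|L| = √30 ℏ ≈ 5.4772ℏ, while L_z,max = lℏ = 5ℏ.
L_z,max/|L| = 5/√30 = 0.9129.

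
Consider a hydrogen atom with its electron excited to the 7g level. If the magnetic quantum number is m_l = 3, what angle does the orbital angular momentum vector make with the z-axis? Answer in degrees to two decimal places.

θ ≈ 47.87°

The 7g level has l = 4.
|L|² = l(l+1)ℏ² = 20ℏ², so |L| = 2√5 ℏ.
L_z = m_l ℏ = 3ℏ.
cos θ = L_z/|L| = 3/√20, so θ ≈ 47.87°.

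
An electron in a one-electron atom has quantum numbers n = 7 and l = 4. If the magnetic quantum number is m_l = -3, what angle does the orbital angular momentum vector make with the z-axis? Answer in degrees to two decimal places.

|L|² = l(l+1)ℏ² = 20ℏ², so |L| = 2√5 ℏ.
L_z = m_l ℏ = −3ℏ.
cos θ = L_z/|L| = -3/√20, so θ ≈ 132.13°.

θ ≈ 132.13°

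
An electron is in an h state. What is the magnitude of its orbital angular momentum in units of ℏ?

|L| = √30 ℏ ≈ 5.477ℏ

The letter h corresponds to l = 5.
|L| = ℏ√(l(l+1)) = ℏ√(5·6) = √30 ℏ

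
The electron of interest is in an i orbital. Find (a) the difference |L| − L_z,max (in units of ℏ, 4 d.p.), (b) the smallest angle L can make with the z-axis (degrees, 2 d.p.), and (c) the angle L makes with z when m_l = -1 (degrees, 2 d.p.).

|L|−L_z,max ≈ 0.4807ℏ; θ_min ≈ 22.21°; θ(m_l=-1) ≈ 98.88°

The letter i corresponds to l = 6.
|L| − L_z,max = (√42 − 6)ℏ ≈ 0.4807ℏ.
cos θ_min = 6/√42, so θ_min ≈ 22.21°.
For m_l = -1: cos θ = -1/√42, θ ≈ 98.88°.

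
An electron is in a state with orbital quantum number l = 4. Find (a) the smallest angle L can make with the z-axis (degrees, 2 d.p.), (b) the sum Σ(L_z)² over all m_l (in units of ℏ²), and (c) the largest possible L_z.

cos θ_min = 4/√20, so θ_min ≈ 26.57°.
Σ m_l² = 60, so Σ(L_z)² = 60 ℏ².
L_z,max = lℏ = 4ℏ.

θ_min ≈ 26.57°; Σ(L_z)² = 60 ℏ²; L_z,max = 4ℏ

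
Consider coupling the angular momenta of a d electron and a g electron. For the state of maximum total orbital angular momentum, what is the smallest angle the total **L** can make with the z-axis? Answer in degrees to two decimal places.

L runs from |2 − 4| = 2 to 2 + 4 = 6.
Allowed values: L = 2, 3, 4, 5, 6.
The maximum is L = 6, with |L_tot| = ℏ√(6·7) = √42 ℏ.
The minimum angle with z is arccos(6/√42) ≈ 22.21°.

θ_min ≈ 22.21°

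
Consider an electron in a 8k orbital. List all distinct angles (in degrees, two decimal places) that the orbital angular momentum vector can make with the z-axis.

8k means n = 8, l = 7.
|L| = ℏ√(l(l+1)) = 2√14 ℏ.
cos θ = m_l/√56 for each m_l ∈ {-7, -6, -5, -4, -3, -2, -1, 0, 1, 2, 3, 4, 5, 6, 7}.

θ ∈ {20.70°, 36.70°, 48.08°, 57.69°, 66.37°, 74.50°, 82.32°, 90.00°, 97.68°, 105.50°, 113.63°, 122.31°, 131.92°, 143.30°, 159.30°}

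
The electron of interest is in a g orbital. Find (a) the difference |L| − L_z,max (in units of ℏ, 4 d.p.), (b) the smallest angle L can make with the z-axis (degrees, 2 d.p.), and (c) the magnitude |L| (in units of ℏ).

|L|−L_z,max ≈ 0.4721ℏ; θ_min ≈ 26.57°; |L| = 2√5 ℏ ≈ 4.472ℏ

A g state has l = 4.
|L| − L_z,max = (2√5 − 4)ℏ ≈ 0.4721ℏ.
cos θ_min = 4/√20, so θ_min ≈ 26.57°.
|L| = ℏ√(4·5) = 2√5 ℏ ≈ 4.472ℏ.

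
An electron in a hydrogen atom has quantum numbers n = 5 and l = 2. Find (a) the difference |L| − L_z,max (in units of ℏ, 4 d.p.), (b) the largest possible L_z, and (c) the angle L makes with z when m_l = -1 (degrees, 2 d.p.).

|L| − L_z,max = (√6 − 2)ℏ ≈ 0.4495ℏ.
L_z,max = lℏ = 2ℏ.
For m_l = -1: cos θ = -1/√6, θ ≈ 114.09°.

|L|−L_z,max ≈ 0.4495ℏ; L_z,max = 2ℏ; θ(m_l=-1) ≈ 114.09°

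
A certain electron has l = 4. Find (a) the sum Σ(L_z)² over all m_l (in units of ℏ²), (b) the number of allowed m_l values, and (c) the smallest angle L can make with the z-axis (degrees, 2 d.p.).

Σ(L_z)² = 60 ℏ²; 9 values; θ_min ≈ 26.57°

Σ m_l² = 60, so Σ(L_z)² = 60 ℏ².
There are 2l+1 = 9 values of m_l.
cos θ_min = 4/√20, so θ_min ≈ 26.57°.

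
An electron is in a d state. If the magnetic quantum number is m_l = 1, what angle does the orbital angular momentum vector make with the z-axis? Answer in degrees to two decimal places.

θ ≈ 65.91°

The letter d corresponds to l = 2.
|L|² = l(l+1)ℏ² = 6ℏ², so |L| = √6 ℏ.
L_z = m_l ℏ = 1ℏ.
cos θ = L_z/|L| = 1/√6, so θ ≈ 65.91°.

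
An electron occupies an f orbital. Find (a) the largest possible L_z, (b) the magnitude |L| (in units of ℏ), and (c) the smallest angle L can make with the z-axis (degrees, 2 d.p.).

An f state has l = 3.
L_z,max = lℏ = 3ℏ.
|L| = ℏ√(3·4) = 2√3 ℏ ≈ 3.464ℏ.
cos θ_min = 3/√12, so θ_min ≈ 30.00°.

L_z,max = 3ℏ; |L| = 2√3 ℏ ≈ 3.464ℏ; θ_min ≈ 30.00°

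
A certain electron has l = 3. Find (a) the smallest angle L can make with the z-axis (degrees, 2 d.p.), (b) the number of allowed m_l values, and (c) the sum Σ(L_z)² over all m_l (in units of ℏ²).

cos θ_min = 3/√12, so θ_min ≈ 30.00°.
There are 2l+1 = 7 values of m_l.
Σ m_l² = 28, so Σ(L_z)² = 28 ℏ².

θ_min ≈ 30.00°; 7 values; Σ(L_z)² = 28 ℏ²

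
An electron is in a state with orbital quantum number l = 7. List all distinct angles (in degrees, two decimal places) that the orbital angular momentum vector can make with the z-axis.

θ ∈ {20.70°, 36.70°, 48.08°, 57.69°, 66.37°, 74.50°, 82.32°, 90.00°, 97.68°, 105.50°, 113.63°, 122.31°, 131.92°, 143.30°, 159.30°}

|L| = √(l(l+1)) ℏ = 2√14 ℏ.
cos θ = m_l/√56 for each m_l ∈ {-7, -6, -5, -4, -3, -2, -1, 0, 1, 2, 3, 4, 5, 6, 7}.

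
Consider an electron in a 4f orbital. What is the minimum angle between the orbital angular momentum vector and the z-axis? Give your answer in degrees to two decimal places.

θ_min ≈ 30.00°

The 4f subshell has l = 3.
|L|² = l(l+1)ℏ² = 12ℏ², so |L| = 2√3 ℏ.
The smallest angle corresponds to the largest L_z, i.e. m_l = l = 3, giving L_z = 3ℏ.
cos θ_min = 3/√12, so θ_min ≈ 30.00°.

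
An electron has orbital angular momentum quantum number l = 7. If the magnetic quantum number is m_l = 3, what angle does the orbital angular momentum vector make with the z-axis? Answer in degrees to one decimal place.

θ ≈ 66.4°

|L|² = l(l+1)ℏ² = 56ℏ², so |L| = 2√14 ℏ.
L_z = m_l ℏ = 3ℏ.
cos θ = L_z/|L| = 3/√56, so θ ≈ 66.4°.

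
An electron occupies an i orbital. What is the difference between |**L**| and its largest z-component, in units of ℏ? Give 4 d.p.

The letter i corresponds to l = 6.
|L| = √42 ℏ ≈ 6.4807ℏ, while L_z,max = lℏ = 6ℏ.
The difference is (√42 − 6)ℏ ≈ 0.4807ℏ.

|L| − L_z,max ≈ 0.4807ℏ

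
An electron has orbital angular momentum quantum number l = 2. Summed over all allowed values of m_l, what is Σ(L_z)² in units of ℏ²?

m_l runs from −2 to 2, i.e. {-2, -1, 0, 1, 2}.
Σ m_l² = 2·(1 + 4) = 10.

Σ(L_z)² = 10 ℏ²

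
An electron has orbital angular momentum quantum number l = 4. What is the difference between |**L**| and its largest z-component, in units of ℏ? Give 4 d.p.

|L| − L_z,max ≈ 0.4721ℏ

|L| = 2√5 ℏ ≈ 4.4721ℏ, while L_z,max = lℏ = 4ℏ.
The difference is (2√5 − 4)ℏ ≈ 0.4721ℏ.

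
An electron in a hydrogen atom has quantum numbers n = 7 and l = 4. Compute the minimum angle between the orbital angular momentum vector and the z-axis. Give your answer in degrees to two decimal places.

|L| = √(l(l+1)) ℏ = 2√5 ℏ.
The smallest angle corresponds to the largest L_z, i.e. m_l = l = 4, giving L_z = 4ℏ.
cos θ_min = 4/√20, so θ_min ≈ 26.57°.

θ_min ≈ 26.57°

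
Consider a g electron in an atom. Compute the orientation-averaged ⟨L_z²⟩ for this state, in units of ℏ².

A g state has l = 4.
m_l runs from −4 to 4, i.e. {-4, -3, -2, -1, 0, 1, 2, 3, 4}.
Average of L_z² over 9 states: 60/9 ℏ² = 6.667 ℏ².

⟨L_z²⟩ = 6.667 ℏ²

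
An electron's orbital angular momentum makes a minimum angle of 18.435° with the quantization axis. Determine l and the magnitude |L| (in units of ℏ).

l = 9, |L| = 3√10 ℏ ≈ 9.487ℏ

At minimum angle, m_l = l, so cos θ = l/√(l(l+1)); cos²θ = l/(l+1) = 0.9000.
Solving: l = 9.
Then |L| = ℏ√(9·10) = 3√10 ℏ.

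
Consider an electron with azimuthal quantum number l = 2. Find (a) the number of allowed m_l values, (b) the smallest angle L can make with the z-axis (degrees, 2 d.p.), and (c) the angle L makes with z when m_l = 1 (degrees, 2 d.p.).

5 values; θ_min ≈ 35.26°; θ(m_l=1) ≈ 65.91°

There are 2l+1 = 5 values of m_l.
cos θ_min = 2/√6, so θ_min ≈ 35.26°.
For m_l = 1: cos θ = 1/√6, θ ≈ 65.91°.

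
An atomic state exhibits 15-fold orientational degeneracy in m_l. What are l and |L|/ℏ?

l = 7, |L| = 2√14 ℏ ≈ 7.483ℏ

2l + 1 = 15 ⇒ l = 7.
Then |L| = √(l(l+1)) ℏ = 2√14 ℏ.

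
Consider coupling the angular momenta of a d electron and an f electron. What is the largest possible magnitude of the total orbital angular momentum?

Angular momentum addition gives L = |l₁ − l₂|, …, l₁ + l₂.
So L can be 1, 2, 3, 4, 5.
The largest magnitude corresponds to L = 5: |L_tot| = ℏ√(5·6) = √30 ℏ.

|L_tot|_max = √30 ℏ ≈ 5.477ℏ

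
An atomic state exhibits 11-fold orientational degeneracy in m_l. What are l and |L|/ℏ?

l = 5, |L| = √30 ℏ ≈ 5.477ℏ

11 = 2l + 1, so l = (11−1)/2 = 5.
Then |L| = √(l(l+1)) ℏ = √30 ℏ.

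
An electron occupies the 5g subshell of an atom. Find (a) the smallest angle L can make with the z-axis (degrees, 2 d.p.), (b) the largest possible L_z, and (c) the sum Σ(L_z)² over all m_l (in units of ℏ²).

5g means n = 5, l = 4.
cos θ_min = 4/√20, so θ_min ≈ 26.57°.
L_z,max = lℏ = 4ℏ.
Σ m_l² = 60, so Σ(L_z)² = 60 ℏ².

θ_min ≈ 26.57°; L_z,max = 4ℏ; Σ(L_z)² = 60 ℏ²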